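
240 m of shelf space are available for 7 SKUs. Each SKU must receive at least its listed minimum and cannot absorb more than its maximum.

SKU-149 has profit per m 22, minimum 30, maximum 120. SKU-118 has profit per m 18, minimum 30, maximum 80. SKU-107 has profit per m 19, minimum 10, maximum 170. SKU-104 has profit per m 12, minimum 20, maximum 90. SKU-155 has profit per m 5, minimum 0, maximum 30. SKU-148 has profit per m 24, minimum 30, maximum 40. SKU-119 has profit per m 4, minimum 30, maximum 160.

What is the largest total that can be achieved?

Meeting every minimum uses 30+30+10+20+0+30+30 = 150 m, leaving 90.
Rank by profit per m: SKU-148 24 > SKU-149 22 > SKU-107 19 > SKU-118 18 > SKU-104 12 > SKU-155 5 > SKU-119 4.
SKU-148 takes 10 more to reach its cap of 40 ; 80 left.
SKU-149 has room for 90 more but only 80 remain, so it gets 110.
Total = 22×110 + 18×30 + 19×10 + 12×20 + 24×40 + 4×30 = 4470.

4470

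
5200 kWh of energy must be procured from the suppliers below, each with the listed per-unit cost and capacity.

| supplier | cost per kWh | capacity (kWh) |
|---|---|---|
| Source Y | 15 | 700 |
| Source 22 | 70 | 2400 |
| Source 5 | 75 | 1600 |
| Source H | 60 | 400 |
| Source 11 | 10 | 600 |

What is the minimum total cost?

Use suppliers in increasing cost order.
Source 11 at 10: take all 600 kWh — 4600 still needed.
Source Y at 15: take all 700 kWh — 3900 still needed.
Source H at 60: take all 400 kWh — 3500 still needed.
Source 22 at 70: take all 2400 kWh — 1100 still needed.
Source 5 (75): take the remaining 1100 — done.
Cost = 600×10 + 700×15 + 400×60 + 2400×70 + 1100×75 = 291000.

291000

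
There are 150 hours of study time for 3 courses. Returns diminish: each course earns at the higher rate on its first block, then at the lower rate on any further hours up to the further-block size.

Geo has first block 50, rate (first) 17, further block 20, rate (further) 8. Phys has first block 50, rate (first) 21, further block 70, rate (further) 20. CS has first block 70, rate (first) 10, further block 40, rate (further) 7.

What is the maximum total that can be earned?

2960

Order all 6 blocks by rate: Phys/T1 21 > Phys/T2 20 > Geo/T1 17 > CS/T1 10 > Geo/T2 8 > CS/T2 7.
Phys/T1 (21): +50 → 100 left.
Fill Phys T2 block (70 at 20) → 30 left.
Geo/T1: +30 of 50 at 17; pool empty.
Total = 21×50 + 20×70 + 17×30 = 2960.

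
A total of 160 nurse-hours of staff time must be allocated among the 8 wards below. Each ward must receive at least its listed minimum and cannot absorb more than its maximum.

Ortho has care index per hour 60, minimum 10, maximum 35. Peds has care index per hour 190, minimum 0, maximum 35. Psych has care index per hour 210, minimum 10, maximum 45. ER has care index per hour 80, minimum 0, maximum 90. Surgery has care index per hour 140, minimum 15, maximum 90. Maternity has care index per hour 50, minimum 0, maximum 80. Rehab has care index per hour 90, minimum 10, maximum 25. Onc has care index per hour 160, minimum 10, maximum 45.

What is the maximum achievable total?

26900

Meeting every minimum uses 10+0+10+0+15+0+10+10 = 55 nurse-hours, leaving 105.
Highest care index per hour first: Psych 210 > Peds 190 > Onc 160 > Surgery 140 > Rehab 90 > ER 80 > Ortho 60 > Maternity 50.
Psych: +35 to 45 (cap) → 70 left.
Peds: +35 to 35 (cap) → 35 left.
Give Onc 35 more to hit its cap of 45 → 0 left.
Total = 60×10 + 190×35 + 210×45 + 140×15 + 90×10 + 160×45 = 26900.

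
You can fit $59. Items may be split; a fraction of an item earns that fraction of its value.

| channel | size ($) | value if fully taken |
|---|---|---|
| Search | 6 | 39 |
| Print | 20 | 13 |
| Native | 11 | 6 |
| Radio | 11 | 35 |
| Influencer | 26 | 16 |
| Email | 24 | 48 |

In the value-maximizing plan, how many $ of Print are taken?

Sort by value density: Search 39/6≈6.5, Radio 35/11≈3.18, Email 48/24≈2, Print 13/20≈0.65, Influencer 16/26≈0.615, Native 6/11≈0.545.
Take all of Search (6 $, value 39) → 53 $ left.
All 11 $ of Radio fit (value 35) → 42 remain.
All 24 $ of Email fit (value 48) → 18 remain.
Fill the last 18 $ with part of Print: 18/20 of it earns 11.7.

18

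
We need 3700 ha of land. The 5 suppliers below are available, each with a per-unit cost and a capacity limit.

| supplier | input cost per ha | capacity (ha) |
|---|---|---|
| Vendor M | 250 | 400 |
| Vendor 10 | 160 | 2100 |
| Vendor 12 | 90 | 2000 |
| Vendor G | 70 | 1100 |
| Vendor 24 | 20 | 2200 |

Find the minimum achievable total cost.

157000

Use suppliers in increasing cost order.
Take 2200 from Vendor 24 at 20 ; need 1500 more.
Vendor G (70): use full 1100 ; 400 ha to go.
Vendor 12 at 90: take 400 of its 2000 ; requirement met.
Vendor 10, Vendor M: unused.
Cost = 2200×20 + 1100×70 + 400×90 = 157000.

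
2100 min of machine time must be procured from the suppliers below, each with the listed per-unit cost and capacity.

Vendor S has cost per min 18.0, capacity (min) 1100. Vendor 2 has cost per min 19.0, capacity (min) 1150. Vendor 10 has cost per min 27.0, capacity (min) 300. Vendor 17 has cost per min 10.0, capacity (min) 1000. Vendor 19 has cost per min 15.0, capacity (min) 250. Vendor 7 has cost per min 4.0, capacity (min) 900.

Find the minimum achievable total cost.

16600

Cheapest first:
Vendor 7 at 4.0: take all 900 min → 1200 still needed.
Vendor 17 at 10.0: take all 1000 min → 200 still needed.
Take 200 from Vendor 19 at 15.0 to finish.
Vendor S, Vendor 2, Vendor 10: unused.
Cost = 900×4.0 + 1000×10.0 + 200×15.0 = 16600.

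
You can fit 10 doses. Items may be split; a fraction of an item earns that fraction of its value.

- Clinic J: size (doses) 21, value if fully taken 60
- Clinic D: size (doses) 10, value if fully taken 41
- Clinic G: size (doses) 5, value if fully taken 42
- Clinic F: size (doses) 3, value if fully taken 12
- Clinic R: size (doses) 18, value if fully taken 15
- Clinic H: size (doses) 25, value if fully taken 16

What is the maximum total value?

62.5

Best value per unit of size first: Clinic G 42/5≈8.4, Clinic D 41/10≈4.1, Clinic F 12/3≈4, Clinic J 60/21≈2.86, Clinic R 15/18≈0.833, Clinic H 16/25≈0.64.
Clinic G: take in full, 5 doses for value 42 → 5 left.
Fill the last 5 doses with part of Clinic D: 5/10 of it earns 20.5.
Total value = 62.5.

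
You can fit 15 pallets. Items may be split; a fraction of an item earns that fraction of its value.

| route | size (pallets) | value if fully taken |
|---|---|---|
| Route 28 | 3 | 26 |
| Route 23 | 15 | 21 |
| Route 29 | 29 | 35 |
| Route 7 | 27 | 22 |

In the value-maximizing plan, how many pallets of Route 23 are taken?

Sort by value density: Route 28 26/3≈8.67, Route 23 21/15≈1.4, Route 29 35/29≈1.21, Route 7 22/27≈0.815.
Take all of Route 28 (3 pallets, value 26) → 12 pallets left.
Fill the last 12 pallets with part of Route 23: 12/15 of it earns 16.8.

12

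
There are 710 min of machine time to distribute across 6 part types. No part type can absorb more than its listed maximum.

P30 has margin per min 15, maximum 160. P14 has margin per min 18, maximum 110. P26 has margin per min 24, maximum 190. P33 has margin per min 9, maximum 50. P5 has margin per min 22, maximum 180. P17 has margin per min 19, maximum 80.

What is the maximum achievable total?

Order the part types by margin per min: P26 24 > P5 22 > P17 19 > P14 18 > P30 15 > P33 9.
P26: +190 to 190 (cap) → 520 left.
P5: +180 to 180 (cap) → 340 left.
Give P17 80 to hit its cap of 80 → 260 left.
Give P14 110 to hit its cap of 110 → 150 left.
Only 150 left; P30 takes them to reach 150.
Total = 15×150 + 18×110 + 24×190 + 22×180 + 19×80 = 14270.

14270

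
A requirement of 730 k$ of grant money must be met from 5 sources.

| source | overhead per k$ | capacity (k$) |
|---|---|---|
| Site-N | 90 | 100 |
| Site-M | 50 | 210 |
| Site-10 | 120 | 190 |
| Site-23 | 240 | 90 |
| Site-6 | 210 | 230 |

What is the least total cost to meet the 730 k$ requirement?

90600

Use sources in increasing cost order.
Site-M (50): use full 210 ; 520 k$ to go.
Take 100 from Site-N at 90 ; need 420 more.
Site-10 (120): use full 190 ; 230 k$ to go.
Take 230 from Site-6 at 210 ; need 0 more.
Site-23: unused.
Cost = 210×50 + 100×90 + 190×120 + 230×210 = 90600.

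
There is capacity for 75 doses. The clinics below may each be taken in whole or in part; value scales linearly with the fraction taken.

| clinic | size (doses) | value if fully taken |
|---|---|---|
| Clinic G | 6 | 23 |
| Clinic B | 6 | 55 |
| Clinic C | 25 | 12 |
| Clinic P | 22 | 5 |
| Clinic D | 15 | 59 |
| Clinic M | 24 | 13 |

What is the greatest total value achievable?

Best value per unit of size first: Clinic B 55/6≈9.17, Clinic D 59/15≈3.93, Clinic G 23/6≈3.83, Clinic M 13/24≈0.542, Clinic C 12/25≈0.48, Clinic P 5/22≈0.227.
All 6 doses of Clinic B fit (value 55) → 69 remain.
Clinic D: take in full, 15 doses for value 59 → 54 left.
All 6 doses of Clinic G fit (value 23) → 48 remain.
All 24 doses of Clinic M fit (value 13) → 24 remain.
Fill the last 24 doses with part of Clinic C: 24/25 of it earns 11.52.
Total value = 161.52.

161.52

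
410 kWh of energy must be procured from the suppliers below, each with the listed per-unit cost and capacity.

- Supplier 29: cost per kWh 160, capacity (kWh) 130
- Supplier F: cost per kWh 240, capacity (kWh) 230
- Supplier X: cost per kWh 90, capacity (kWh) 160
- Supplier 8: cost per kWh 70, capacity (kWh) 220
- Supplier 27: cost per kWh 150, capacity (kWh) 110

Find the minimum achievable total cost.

Fill from the cheapest supplier first.
Take 220 from Supplier 8 at 70 → need 190 more.
Take 160 from Supplier X at 90 → need 30 more.
Supplier 27 (150): take the remaining 30 → done.
Supplier 29, Supplier F: unused.
Cost = 220×70 + 160×90 + 30×150 = 34300.

34300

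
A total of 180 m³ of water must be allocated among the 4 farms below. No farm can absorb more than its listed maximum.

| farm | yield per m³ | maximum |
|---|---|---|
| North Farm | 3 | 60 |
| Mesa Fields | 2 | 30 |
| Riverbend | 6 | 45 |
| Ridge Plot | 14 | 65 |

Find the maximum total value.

1380

Rank by yield per m³: Ridge Plot 14 > Riverbend 6 > North Farm 3 > Mesa Fields 2.
Ridge Plot takes 65 to reach its cap of 65 → 115 left.
Give Riverbend 45 to hit its cap of 45 → 70 left.
North Farm: +60 to 60 (cap) → 10 left.
Only 10 left; Mesa Fields takes them to reach 10.
Total = 3×60 + 2×10 + 6×45 + 14×65 = 1380.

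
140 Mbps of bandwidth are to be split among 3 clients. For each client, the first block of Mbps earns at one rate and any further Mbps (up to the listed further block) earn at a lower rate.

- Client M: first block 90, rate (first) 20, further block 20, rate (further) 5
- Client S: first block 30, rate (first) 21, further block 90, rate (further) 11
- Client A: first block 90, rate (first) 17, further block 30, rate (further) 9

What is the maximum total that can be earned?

2770

Rank every tier by rate: Client S/T1 21 > Client M/T1 20 > Client A/T1 17 > Client S/T2 11 > Client A/T2 9 > Client M/T2 5.
Client S/T1 (21): +30 → 110 left.
Fill Client M T1 block (90 at 20) → 20 left.
20 remain; put them into Client A T1 at 17.
Total = 21×30 + 20×90 + 17×20 = 2770.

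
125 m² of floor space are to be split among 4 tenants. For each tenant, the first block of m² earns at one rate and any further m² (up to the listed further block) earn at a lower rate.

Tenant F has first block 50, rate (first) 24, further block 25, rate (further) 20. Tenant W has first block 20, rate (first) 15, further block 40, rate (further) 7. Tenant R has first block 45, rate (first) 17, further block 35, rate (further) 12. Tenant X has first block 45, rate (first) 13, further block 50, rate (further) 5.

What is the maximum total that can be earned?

Treat each block as its own option and order by rate: Tenant F/T1 24 > Tenant F/T2 20 > Tenant R/T1 17 > Tenant W/T1 15 > Tenant X/T1 13 > Tenant R/T2 12 > Tenant W/T2 7 > Tenant X/T2 5.
Tenant F/T1 (24): +50 — 75 left.
Tenant F T2 at 20: fill all 25 — 50 left.
Tenant R/T1 (17): +45 — 5 left.
5 remain; put them into Tenant W T1 at 15.
Total = 24×50 + 20×25 + 17×45 + 15×5 = 2540.

2540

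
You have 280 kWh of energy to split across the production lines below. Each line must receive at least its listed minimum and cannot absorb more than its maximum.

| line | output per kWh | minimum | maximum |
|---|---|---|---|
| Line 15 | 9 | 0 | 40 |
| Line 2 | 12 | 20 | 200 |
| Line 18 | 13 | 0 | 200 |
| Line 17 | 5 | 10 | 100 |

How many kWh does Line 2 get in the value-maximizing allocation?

70

Meeting every minimum uses 0+20+0+10 = 30 kWh, leaving 250.
Rank by output per kWh: Line 18 13 > Line 2 12 > Line 15 9 > Line 17 5.
Give Line 18 200 more to hit its cap of 200 — 50 left.
Only 50 left; Line 2 takes them to reach 70.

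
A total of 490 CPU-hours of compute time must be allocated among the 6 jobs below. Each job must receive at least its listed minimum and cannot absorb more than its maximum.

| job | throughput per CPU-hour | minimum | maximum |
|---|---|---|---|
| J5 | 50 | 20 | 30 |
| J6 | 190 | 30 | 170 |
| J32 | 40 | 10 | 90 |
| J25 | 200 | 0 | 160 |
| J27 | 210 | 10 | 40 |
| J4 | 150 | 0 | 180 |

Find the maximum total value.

Meeting every minimum uses 20+30+10+0+10+0 = 70 CPU-hours, leaving 420.
Order the jobs by throughput per CPU-hour: J27 210 > J25 200 > J6 190 > J4 150 > J5 50 > J32 40.
J27: +30 to 40 (cap) → 390 left.
Give J25 160 more to hit its cap of 160 → 230 left.
Give J6 140 more to hit its cap of 170 → 90 left.
J4: +90 (room for 180) → 90. Pool exhausted.
Total = 50×20 + 190×170 + 40×10 + 200×160 + 210×40 + 150×90 = 87600.

87600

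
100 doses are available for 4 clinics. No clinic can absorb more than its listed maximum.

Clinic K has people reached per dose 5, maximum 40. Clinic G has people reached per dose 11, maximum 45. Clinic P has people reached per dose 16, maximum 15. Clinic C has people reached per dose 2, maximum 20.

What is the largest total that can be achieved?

935

Rank by people reached per dose: Clinic P 16 > Clinic G 11 > Clinic K 5 > Clinic C 2.
Clinic P takes 15 to reach its cap of 15 — 85 left.
Clinic G takes 45 to reach its cap of 45 — 40 left.
Clinic K: +40 to 40 (cap) — 0 left.
Total = 5×40 + 11×45 + 16×15 = 935.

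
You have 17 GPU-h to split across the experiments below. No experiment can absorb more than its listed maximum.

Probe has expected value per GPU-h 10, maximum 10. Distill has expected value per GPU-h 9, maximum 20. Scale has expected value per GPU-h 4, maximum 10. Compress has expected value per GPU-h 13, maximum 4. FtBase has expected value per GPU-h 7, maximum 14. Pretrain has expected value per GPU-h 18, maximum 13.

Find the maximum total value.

286

Rank by expected value per GPU-h: Pretrain 18 > Compress 13 > Probe 10 > Distill 9 > FtBase 7 > Scale 4.
Pretrain: +13 to 13 (cap) ; 4 left.
Give Compress 4 to hit its cap of 4 ; 0 left.
Total = 13×4 + 18×13 = 286.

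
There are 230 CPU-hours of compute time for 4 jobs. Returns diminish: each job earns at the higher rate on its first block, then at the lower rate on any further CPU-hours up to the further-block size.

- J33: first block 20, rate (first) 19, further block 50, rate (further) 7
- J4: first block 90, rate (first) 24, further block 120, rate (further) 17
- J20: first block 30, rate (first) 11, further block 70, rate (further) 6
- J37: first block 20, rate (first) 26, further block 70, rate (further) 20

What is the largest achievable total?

Order all 8 blocks by rate: J37/tier1 26 > J4/tier1 24 > J37/tier2 20 > J33/tier1 19 > J4/tier2 17 > J20/tier1 11 > J33/tier2 7 > J20/tier2 6.
J37 tier1 at 26: fill all 20 — 210 left.
Fill J4 tier1 block (90 at 24) — 120 left.
J37 tier2 at 20: fill all 70 — 50 left.
J33 tier1 at 19: fill all 20 — 30 left.
J4 tier2 at 17: only 30 left, fill 30.
Total = 26×20 + 24×90 + 20×70 + 19×20 + 17×30 = 4970.

4970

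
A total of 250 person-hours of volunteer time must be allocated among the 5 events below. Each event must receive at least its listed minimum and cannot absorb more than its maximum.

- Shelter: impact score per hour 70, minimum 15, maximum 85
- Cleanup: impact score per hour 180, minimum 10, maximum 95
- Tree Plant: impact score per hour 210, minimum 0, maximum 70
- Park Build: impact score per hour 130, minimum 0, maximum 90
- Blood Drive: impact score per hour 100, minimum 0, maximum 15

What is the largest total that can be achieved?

41950

Meeting every minimum uses 15+10+0+0+0 = 25 person-hours, leaving 225.
Highest impact score per hour first: Tree Plant 210 > Cleanup 180 > Park Build 130 > Blood Drive 100 > Shelter 70.
Tree Plant: +70 to 70 (cap) — 155 left.
Give Cleanup 85 more to hit its cap of 95 — 70 left.
Park Build: +70 (room for 90) → 70. Pool exhausted.
Total = 70×15 + 180×95 + 210×70 + 130×70 = 41950.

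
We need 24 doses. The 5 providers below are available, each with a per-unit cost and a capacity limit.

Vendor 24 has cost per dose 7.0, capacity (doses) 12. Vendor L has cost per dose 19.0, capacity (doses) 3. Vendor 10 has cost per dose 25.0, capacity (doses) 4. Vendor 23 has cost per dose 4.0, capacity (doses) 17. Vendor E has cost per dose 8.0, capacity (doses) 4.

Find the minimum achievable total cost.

117

Cheapest first:
Take 17 from Vendor 23 at 4.0 → need 7 more.
Take 7 from Vendor 24 at 7.0 to finish.
Vendor E, Vendor L, Vendor 10: unused.
Cost = 17×4.0 + 7×7.0 = 117.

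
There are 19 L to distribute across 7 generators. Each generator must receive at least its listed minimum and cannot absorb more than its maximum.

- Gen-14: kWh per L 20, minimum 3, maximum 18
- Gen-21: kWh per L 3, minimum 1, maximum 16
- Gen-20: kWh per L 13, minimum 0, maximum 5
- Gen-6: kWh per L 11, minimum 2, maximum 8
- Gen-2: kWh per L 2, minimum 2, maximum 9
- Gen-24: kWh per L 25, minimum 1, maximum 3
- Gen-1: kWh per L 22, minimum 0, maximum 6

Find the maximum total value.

336

Meeting every minimum uses 3+1+0+2+2+1+0 = 9 L, leaving 10.
Rank by kWh per L: Gen-24 25 > Gen-1 22 > Gen-14 20 > Gen-20 13 > Gen-6 11 > Gen-21 3 > Gen-2 2.
Gen-24 takes 2 more to reach its cap of 3 ; 8 left.
Gen-1: +6 to 6 (cap) ; 2 left.
Gen-14: +2 (room for 15) → 5. Pool exhausted.
Total = 20×5 + 3×1 + 11×2 + 2×2 + 25×3 + 22×6 = 336.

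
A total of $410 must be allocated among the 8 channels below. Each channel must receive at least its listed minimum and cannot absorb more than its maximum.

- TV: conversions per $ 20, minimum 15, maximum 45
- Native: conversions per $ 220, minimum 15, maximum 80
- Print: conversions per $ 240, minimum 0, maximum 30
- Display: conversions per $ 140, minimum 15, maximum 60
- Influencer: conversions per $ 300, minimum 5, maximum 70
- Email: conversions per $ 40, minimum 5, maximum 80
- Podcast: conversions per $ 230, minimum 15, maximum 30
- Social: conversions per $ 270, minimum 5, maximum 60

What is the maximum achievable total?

80200

Meeting every minimum uses 15+15+0+15+5+5+15+5 = 75 $, leaving 335.
Rank by conversions per $: Influencer 300 > Social 270 > Print 240 > Podcast 230 > Native 220 > Display 140 > Email 40 > TV 20.
Influencer: +65 to 70 (cap) ; 270 left.
Social takes 55 more to reach its cap of 60 ; 215 left.
Give Print 30 more to hit its cap of 30 ; 185 left.
Podcast: +15 to 30 (cap) ; 170 left.
Give Native 65 more to hit its cap of 80 ; 105 left.
Give Display 45 more to hit its cap of 60 ; 60 left.
Email has room for 75 more but only 60 remain, so it gets 65.
Total = 20×15 + 220×80 + 240×30 + 140×60 + 300×70 + 40×65 + 230×30 + 270×60 = 80200.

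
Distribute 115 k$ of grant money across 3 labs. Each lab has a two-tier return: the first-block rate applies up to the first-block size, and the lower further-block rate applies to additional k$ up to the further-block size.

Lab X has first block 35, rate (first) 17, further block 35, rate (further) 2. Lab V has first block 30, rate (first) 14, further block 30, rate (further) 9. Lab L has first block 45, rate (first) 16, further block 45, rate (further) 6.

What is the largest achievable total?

1780

Order all 6 blocks by rate: Lab X/T1 17 > Lab L/T1 16 > Lab V/T1 14 > Lab V/T2 9 > Lab L/T2 6 > Lab X/T2 2.
Lab X/T1 (17): +35 → 80 left.
Lab L/T1 (16): +45 → 35 left.
Fill Lab V T1 block (30 at 14) → 5 left.
Lab V/T2: +5 of 30 at 9; pool empty.
Total = 17×35 + 16×45 + 14×30 + 9×5 = 1780.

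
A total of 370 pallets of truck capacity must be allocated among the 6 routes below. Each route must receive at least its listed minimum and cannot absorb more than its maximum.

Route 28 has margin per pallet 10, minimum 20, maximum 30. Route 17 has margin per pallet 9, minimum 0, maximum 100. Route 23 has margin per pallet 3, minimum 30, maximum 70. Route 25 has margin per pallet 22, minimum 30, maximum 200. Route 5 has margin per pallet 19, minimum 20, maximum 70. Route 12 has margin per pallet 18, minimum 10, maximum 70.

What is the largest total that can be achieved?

Meeting every minimum uses 20+0+30+30+20+10 = 110 pallets, leaving 260.
Rank by margin per pallet: Route 25 22 > Route 5 19 > Route 12 18 > Route 28 10 > Route 17 9 > Route 23 3.
Give Route 25 170 more to hit its cap of 200 → 90 left.
Give Route 5 50 more to hit its cap of 70 → 40 left.
Only 40 left; Route 12 takes them to reach 50.
Total = 10×20 + 3×30 + 22×200 + 19×70 + 18×50 = 6920.

6920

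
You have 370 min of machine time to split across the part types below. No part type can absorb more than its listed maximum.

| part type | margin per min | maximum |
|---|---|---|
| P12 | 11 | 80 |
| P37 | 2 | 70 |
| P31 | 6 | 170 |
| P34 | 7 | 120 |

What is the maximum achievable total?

2740

Rank by margin per min: P12 11 > P34 7 > P31 6 > P37 2.
P12 takes 80 to reach its cap of 80 → 290 left.
Give P34 120 to hit its cap of 120 → 170 left.
P31: +170 to 170 (cap) → 0 left.
Total = 11×80 + 6×170 + 7×120 = 2740.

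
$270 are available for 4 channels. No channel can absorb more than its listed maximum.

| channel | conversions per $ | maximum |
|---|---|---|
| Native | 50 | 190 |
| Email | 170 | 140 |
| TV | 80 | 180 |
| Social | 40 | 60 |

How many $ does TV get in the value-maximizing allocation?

130

Order the channels by conversions per $: Email 170 > TV 80 > Native 50 > Social 40.
Email takes 140 to reach its cap of 140 ; 130 left.
TV has room for 180 but only 130 remain, so it gets 130.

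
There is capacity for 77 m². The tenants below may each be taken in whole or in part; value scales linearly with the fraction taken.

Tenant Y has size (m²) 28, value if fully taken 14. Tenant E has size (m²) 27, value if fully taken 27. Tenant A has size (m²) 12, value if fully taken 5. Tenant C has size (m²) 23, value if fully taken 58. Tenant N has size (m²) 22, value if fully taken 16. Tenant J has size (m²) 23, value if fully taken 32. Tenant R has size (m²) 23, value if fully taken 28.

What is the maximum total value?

126

Rank by value-to-size ratio: Tenant C 58/23≈2.52, Tenant J 32/23≈1.39, Tenant R 28/23≈1.22, Tenant E 27/27≈1, Tenant N 16/22≈0.727, Tenant Y 14/28≈0.5, Tenant A 5/12≈0.417.
Take all of Tenant C (23 m², value 58) ; 54 m² left.
Take all of Tenant J (23 m², value 32) ; 31 m² left.
All 23 m² of Tenant R fit (value 28) ; 8 remain.
Fill the last 8 m² with part of Tenant E: 8/27 of it earns 8.
Total value = 126.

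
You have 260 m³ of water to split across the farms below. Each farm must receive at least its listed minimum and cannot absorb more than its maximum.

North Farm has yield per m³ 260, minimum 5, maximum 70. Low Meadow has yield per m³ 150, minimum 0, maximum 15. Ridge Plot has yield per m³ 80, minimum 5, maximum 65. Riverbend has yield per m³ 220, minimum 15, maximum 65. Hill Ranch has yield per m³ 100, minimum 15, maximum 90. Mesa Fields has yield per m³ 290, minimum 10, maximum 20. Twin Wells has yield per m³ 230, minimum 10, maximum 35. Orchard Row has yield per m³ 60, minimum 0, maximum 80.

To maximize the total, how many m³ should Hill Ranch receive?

50

Meeting every minimum uses 5+0+5+15+15+10+10+0 = 60 m³, leaving 200.
Highest yield per m³ first: Mesa Fields 290 > North Farm 260 > Twin Wells 230 > Riverbend 220 > Low Meadow 150 > Hill Ranch 100 > Ridge Plot 80 > Orchard Row 60.
Give Mesa Fields 10 more to hit its cap of 20 — 190 left.
North Farm takes 65 more to reach its cap of 70 — 125 left.
Twin Wells: +25 to 35 (cap) — 100 left.
Riverbend: +50 to 65 (cap) — 50 left.
Low Meadow takes 15 more to reach its cap of 15 — 35 left.
Hill Ranch has room for 75 more but only 35 remain, so it gets 50.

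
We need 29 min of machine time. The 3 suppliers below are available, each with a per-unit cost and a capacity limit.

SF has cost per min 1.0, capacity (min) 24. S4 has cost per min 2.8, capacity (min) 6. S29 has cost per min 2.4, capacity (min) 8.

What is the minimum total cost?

Cheapest first:
SF at 1.0: take all 24 min — 5 still needed.
S29 (2.4): take the remaining 5 — done.
S4: unused.
Cost = 24×1.0 + 5×2.4 = 36.

36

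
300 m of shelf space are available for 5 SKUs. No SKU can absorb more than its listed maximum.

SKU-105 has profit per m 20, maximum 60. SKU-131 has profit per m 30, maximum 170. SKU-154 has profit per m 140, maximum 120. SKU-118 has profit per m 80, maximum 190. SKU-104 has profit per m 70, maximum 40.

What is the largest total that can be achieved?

31200

Order the SKUs by profit per m: SKU-154 140 > SKU-118 80 > SKU-104 70 > SKU-131 30 > SKU-105 20.
SKU-154: +120 to 120 (cap) ; 180 left.
SKU-118: +180 (room for 190) → 180. Pool exhausted.
Total = 140×120 + 80×180 = 31200.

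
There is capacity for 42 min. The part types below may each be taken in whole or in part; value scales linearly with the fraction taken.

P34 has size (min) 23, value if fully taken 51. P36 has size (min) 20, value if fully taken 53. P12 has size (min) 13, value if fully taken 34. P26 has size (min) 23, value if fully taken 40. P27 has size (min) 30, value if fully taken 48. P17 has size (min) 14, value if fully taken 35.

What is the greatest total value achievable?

109.5

Sort by value density: P36 53/20≈2.65, P12 34/13≈2.62, P17 35/14≈2.5, P34 51/23≈2.22, P26 40/23≈1.74, P27 48/30≈1.6.
Take all of P36 (20 min, value 53) ; 22 min left.
P12: take in full, 13 min for value 34 ; 9 left.
9 min left: a 9/14 share of P17 gives 35×9/14 = 22.5.
Total value = 109.5.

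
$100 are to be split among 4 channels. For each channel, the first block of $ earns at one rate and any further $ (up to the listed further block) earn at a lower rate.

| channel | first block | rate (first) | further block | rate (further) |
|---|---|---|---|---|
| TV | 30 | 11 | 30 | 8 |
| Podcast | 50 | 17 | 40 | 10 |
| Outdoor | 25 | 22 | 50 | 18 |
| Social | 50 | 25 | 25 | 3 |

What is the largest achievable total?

Treat each block as its own option and order by rate: Social/first 25 > Outdoor/first 22 > Outdoor/second 18 > Podcast/first 17 > TV/first 11 > Podcast/second 10 > TV/second 8 > Social/second 3.
Social first at 25: fill all 50 ; 50 left.
Outdoor first at 22: fill all 25 ; 25 left.
Outdoor/second: +25 of 50 at 18; pool empty.
Total = 25×50 + 22×25 + 18×25 = 2250.

2250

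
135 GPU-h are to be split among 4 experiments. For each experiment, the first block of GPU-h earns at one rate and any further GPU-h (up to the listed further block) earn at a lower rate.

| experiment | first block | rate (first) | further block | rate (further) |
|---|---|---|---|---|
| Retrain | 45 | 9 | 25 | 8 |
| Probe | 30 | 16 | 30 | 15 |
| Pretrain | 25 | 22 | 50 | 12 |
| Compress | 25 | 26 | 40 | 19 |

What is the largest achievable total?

2665

Rank every tier by rate: Compress/tier1 26 > Pretrain/tier1 22 > Compress/tier2 19 > Probe/tier1 16 > Probe/tier2 15 > Pretrain/tier2 12 > Retrain/tier1 9 > Retrain/tier2 8.
Compress/tier1 (26): +25 → 110 left.
Pretrain/tier1 (22): +25 → 85 left.
Compress/tier2 (19): +40 → 45 left.
Probe tier1 at 16: fill all 30 → 15 left.
Probe/tier2: +15 of 30 at 15; pool empty.
Total = 26×25 + 22×25 + 19×40 + 16×30 + 15×15 = 2665.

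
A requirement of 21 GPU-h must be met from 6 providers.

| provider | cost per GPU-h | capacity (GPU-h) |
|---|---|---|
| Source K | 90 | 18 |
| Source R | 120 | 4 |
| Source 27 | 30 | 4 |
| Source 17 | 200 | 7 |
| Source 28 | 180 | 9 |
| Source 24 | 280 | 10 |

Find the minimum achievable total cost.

Cheapest first:
Take 4 from Source 27 at 30 → need 17 more.
Source K at 90: take 17 of its 18 → requirement met.
Source R, Source 28, Source 17, Source 24: unused.
Cost = 4×30 + 17×90 = 1650.

1650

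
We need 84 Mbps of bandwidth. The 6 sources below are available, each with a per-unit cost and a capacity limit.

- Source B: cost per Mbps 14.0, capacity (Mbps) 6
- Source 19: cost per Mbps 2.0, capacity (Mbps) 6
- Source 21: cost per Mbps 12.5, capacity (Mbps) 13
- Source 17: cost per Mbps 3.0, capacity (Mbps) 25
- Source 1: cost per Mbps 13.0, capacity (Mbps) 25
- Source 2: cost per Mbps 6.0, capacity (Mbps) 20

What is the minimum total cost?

Use sources in increasing cost order.
Source 19 at 2.0: take all 6 Mbps ; 78 still needed.
Take 25 from Source 17 at 3.0 ; need 53 more.
Source 2 at 6.0: take all 20 Mbps ; 33 still needed.
Source 21 at 12.5: take all 13 Mbps ; 20 still needed.
Source 1 (13.0): take the remaining 20 ; done.
Source B: unused.
Cost = 6×2.0 + 25×3.0 + 20×6.0 + 13×12.5 + 20×13.0 = 629.5.

629.5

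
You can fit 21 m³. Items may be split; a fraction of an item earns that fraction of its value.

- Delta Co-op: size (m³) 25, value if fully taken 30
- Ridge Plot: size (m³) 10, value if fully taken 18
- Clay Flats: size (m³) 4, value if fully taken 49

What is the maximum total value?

Best value per unit of size first: Clay Flats 49/4≈12.2, Ridge Plot 18/10≈1.8, Delta Co-op 30/25≈1.2.
All 4 m³ of Clay Flats fit (value 49) — 17 remain.
Take all of Ridge Plot (10 m³, value 18) — 7 m³ left.
Fill the last 7 m³ with part of Delta Co-op: 7/25 of it earns 8.4.
Total value = 75.4.

75.4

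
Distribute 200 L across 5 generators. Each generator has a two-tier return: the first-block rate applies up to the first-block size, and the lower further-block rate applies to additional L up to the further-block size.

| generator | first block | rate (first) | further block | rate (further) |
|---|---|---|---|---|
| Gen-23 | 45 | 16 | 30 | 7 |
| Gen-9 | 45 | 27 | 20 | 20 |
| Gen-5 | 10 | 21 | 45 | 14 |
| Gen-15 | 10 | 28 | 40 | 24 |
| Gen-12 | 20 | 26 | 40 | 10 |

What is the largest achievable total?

4445

Rank every tier by rate: Gen-15/first 28 > Gen-9/first 27 > Gen-12/first 26 > Gen-15/second 24 > Gen-5/first 21 > Gen-9/second 20 > Gen-23/first 16 > Gen-5/second 14 > Gen-12/second 10 > Gen-23/second 7.
Fill Gen-15 first block (10 at 28) — 190 left.
Fill Gen-9 first block (45 at 27) — 145 left.
Gen-12 first at 26: fill all 20 — 125 left.
Fill Gen-15 second block (40 at 24) — 85 left.
Gen-5/first (21): +10 — 75 left.
Gen-9/second (20): +20 — 55 left.
Gen-23/first (16): +45 — 10 left.
Gen-5 second at 14: only 10 left, fill 10.
Total = 28×10 + 27×45 + 26×20 + 24×40 + 21×10 + 20×20 + 16×45 + 14×10 = 4445.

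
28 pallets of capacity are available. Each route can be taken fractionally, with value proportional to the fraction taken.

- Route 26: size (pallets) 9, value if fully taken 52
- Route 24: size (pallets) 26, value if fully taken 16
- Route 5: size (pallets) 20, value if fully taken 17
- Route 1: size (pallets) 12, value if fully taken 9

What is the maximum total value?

68.15

Sort by value density: Route 26 52/9≈5.78, Route 5 17/20≈0.85, Route 1 9/12≈0.75, Route 24 16/26≈0.615.
Route 26: take in full, 9 pallets for value 52 ; 19 left.
Only 19 pallets remain; take 19/20 of Route 5 for value 17×19/20 = 16.15.
Total value = 68.15.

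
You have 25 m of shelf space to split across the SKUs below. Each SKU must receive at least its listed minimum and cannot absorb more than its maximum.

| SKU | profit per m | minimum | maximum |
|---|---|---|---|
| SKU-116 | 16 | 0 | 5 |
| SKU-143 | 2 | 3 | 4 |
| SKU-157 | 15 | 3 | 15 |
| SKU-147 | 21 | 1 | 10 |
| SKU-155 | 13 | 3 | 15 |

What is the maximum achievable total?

395

Meeting every minimum uses 0+3+3+1+3 = 10 m, leaving 15.
Highest profit per m first: SKU-147 21 > SKU-116 16 > SKU-157 15 > SKU-155 13 > SKU-143 2.
SKU-147 takes 9 more to reach its cap of 10 ; 6 left.
Give SKU-116 5 more to hit its cap of 5 ; 1 left.
SKU-157: +1 (room for 12) → 4. Pool exhausted.
Total = 16×5 + 2×3 + 15×4 + 21×10 + 13×3 = 395.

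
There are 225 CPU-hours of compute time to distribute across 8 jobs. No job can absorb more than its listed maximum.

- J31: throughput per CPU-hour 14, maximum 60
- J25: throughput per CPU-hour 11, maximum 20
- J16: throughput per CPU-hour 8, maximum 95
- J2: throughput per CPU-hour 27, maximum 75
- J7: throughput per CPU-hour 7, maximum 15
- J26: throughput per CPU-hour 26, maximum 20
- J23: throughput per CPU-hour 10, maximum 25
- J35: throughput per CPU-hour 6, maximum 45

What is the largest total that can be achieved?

Highest throughput per CPU-hour first: J2 27 > J26 26 > J31 14 > J25 11 > J23 10 > J16 8 > J7 7 > J35 6.
J2 takes 75 to reach its cap of 75 ; 150 left.
Give J26 20 to hit its cap of 20 ; 130 left.
J31: +60 to 60 (cap) ; 70 left.
J25: +20 to 20 (cap) ; 50 left.
Give J23 25 to hit its cap of 25 ; 25 left.
J16 has room for 95 but only 25 remain, so it gets 25.
Total = 14×60 + 11×20 + 8×25 + 27×75 + 26×20 + 10×25 = 4055.

4055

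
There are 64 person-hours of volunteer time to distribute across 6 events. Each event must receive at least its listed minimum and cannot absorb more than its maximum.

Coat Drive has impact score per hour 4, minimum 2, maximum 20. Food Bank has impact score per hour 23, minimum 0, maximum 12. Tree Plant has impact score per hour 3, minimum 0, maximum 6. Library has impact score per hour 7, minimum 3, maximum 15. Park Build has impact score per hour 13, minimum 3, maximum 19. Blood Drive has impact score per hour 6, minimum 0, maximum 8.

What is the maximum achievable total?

716

Meeting every minimum uses 2+0+0+3+3+0 = 8 person-hours, leaving 56.
Order the events by impact score per hour: Food Bank 23 > Park Build 13 > Library 7 > Blood Drive 6 > Coat Drive 4 > Tree Plant 3.
Give Food Bank 12 more to hit its cap of 12 — 44 left.
Give Park Build 16 more to hit its cap of 19 — 28 left.
Library takes 12 more to reach its cap of 15 — 16 left.
Give Blood Drive 8 more to hit its cap of 8 — 8 left.
Only 8 left; Coat Drive takes them to reach 10.
Total = 4×10 + 23×12 + 7×15 + 13×19 + 6×8 = 716.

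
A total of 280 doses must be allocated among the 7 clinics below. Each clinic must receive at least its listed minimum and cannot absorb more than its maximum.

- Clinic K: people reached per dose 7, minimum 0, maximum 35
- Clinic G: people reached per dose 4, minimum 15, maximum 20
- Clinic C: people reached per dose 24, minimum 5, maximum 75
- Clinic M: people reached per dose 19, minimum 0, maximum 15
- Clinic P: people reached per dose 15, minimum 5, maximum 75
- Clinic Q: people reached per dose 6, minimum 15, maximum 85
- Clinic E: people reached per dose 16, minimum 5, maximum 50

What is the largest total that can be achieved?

Meeting every minimum uses 0+15+5+0+5+15+5 = 45 doses, leaving 235.
Highest people reached per dose first: Clinic C 24 > Clinic M 19 > Clinic E 16 > Clinic P 15 > Clinic K 7 > Clinic Q 6 > Clinic G 4.
Give Clinic C 70 more to hit its cap of 75 ; 165 left.
Clinic M takes 15 more to reach its cap of 15 ; 150 left.
Give Clinic E 45 more to hit its cap of 50 ; 105 left.
Clinic P: +70 to 75 (cap) ; 35 left.
Give Clinic K 35 more to hit its cap of 35 ; 0 left.
Total = 7×35 + 4×15 + 24×75 + 19×15 + 15×75 + 6×15 + 16×50 = 4405.

4405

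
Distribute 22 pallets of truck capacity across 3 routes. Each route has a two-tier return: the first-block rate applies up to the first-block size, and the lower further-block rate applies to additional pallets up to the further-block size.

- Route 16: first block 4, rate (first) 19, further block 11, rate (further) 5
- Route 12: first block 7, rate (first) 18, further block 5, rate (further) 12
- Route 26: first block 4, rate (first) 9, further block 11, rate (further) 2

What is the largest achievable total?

Rank every tier by rate: Route 16/T1 19 > Route 12/T1 18 > Route 12/T2 12 > Route 26/T1 9 > Route 16/T2 5 > Route 26/T2 2.
Route 16 T1 at 19: fill all 4 → 18 left.
Fill Route 12 T1 block (7 at 18) → 11 left.
Fill Route 12 T2 block (5 at 12) → 6 left.
Route 26/T1 (9): +4 → 2 left.
2 remain; put them into Route 16 T2 at 5.
Total = 19×4 + 18×7 + 12×5 + 9×4 + 5×2 = 308.

308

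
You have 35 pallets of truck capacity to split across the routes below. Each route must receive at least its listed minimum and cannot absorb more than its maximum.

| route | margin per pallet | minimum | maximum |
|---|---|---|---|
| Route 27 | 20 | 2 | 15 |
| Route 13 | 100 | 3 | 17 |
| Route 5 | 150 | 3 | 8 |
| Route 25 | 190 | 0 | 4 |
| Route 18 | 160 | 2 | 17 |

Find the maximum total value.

5120

Meeting every minimum uses 2+3+3+0+2 = 10 pallets, leaving 25.
Highest margin per pallet first: Route 25 190 > Route 18 160 > Route 5 150 > Route 13 100 > Route 27 20.
Route 25: +4 to 4 (cap) ; 21 left.
Route 18 takes 15 more to reach its cap of 17 ; 6 left.
Route 5 takes 5 more to reach its cap of 8 ; 1 left.
Only 1 left; Route 13 takes them to reach 4.
Total = 20×2 + 100×4 + 150×8 + 190×4 + 160×17 = 5120.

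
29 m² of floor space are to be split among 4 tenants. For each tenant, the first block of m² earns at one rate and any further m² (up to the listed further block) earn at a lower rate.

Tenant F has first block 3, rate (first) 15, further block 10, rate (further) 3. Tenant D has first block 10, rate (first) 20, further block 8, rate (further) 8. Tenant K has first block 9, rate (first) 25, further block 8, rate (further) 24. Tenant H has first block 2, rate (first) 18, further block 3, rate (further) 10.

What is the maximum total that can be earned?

653

Treat each block as its own option and order by rate: Tenant K/T1 25 > Tenant K/T2 24 > Tenant D/T1 20 > Tenant H/T1 18 > Tenant F/T1 15 > Tenant H/T2 10 > Tenant D/T2 8 > Tenant F/T2 3.
Tenant K/T1 (25): +9 → 20 left.
Tenant K/T2 (24): +8 → 12 left.
Tenant D T1 at 20: fill all 10 → 2 left.
Fill Tenant H T1 block (2 at 18) → 0 left.
Total = 25×9 + 24×8 + 20×10 + 18×2 = 653.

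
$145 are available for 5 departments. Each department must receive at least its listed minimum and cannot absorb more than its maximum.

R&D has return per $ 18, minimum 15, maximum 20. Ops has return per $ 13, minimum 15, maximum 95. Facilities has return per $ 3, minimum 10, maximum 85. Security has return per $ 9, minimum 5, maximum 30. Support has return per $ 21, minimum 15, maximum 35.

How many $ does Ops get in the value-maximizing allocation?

Meeting every minimum uses 15+15+10+5+15 = 60 $, leaving 85.
Highest return per $ first: Support 21 > R&D 18 > Ops 13 > Security 9 > Facilities 3.
Support takes 20 more to reach its cap of 35 → 65 left.
R&D: +5 to 20 (cap) → 60 left.
Only 60 left; Ops takes them to reach 75.

75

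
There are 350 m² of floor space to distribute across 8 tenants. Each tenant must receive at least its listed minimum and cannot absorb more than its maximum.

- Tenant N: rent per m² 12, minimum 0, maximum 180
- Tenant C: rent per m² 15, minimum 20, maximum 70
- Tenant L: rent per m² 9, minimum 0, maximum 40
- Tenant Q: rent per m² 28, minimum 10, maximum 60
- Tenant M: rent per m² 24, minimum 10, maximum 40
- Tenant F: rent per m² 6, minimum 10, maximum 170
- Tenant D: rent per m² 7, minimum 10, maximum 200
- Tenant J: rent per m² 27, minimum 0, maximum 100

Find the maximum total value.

Meeting every minimum uses 0+20+0+10+10+10+10+0 = 60 m², leaving 290.
Rank by rent per m²: Tenant Q 28 > Tenant J 27 > Tenant M 24 > Tenant C 15 > Tenant N 12 > Tenant L 9 > Tenant D 7 > Tenant F 6.
Tenant Q takes 50 more to reach its cap of 60 ; 240 left.
Give Tenant J 100 more to hit its cap of 100 ; 140 left.
Tenant M: +30 to 40 (cap) ; 110 left.
Tenant C takes 50 more to reach its cap of 70 ; 60 left.
Tenant N: +60 (room for 180) → 60. Pool exhausted.
Total = 12×60 + 15×70 + 28×60 + 24×40 + 6×10 + 7×10 + 27×100 = 7240.

7240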